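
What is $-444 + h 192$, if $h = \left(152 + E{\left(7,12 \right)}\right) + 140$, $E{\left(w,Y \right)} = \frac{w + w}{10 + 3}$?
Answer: $\frac{725748}{13} \approx 55827.0$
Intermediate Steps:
$E{\left(w,Y \right)} = \frac{2 w}{13}$
$h = \frac{3810}{13}$ ($h = \left(152 + \frac{2}{13} \cdot 7\right) + 140 = \left(152 + \frac{14}{13}\right) + 140 = \frac{1990}{13} + 140 = \frac{3810}{13} \approx 293.08$)
$-444 + h 192 = -444 + \frac{3810}{13} \cdot 192 = -444 + \frac{731520}{13} = \frac{725748}{13}$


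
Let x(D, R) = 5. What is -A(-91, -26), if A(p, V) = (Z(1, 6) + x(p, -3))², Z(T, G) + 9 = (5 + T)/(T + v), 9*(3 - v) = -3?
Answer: -1156/169 ≈ -6.8402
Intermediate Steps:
v = 10/3 (v = 3 - ⅑*(-3) = 3 + ⅓ = 10/3 ≈ 3.3333)
Z(T, G) = -9 + (5 + T)/(10/3 + T) (Z(T, G) = -9 + (5 + T)/(T + 10/3) = -9 + (5 + T)/(10/3 + T))
A(p, V) = 1156/169 (A(p, V) = (3*(-25 - 8*1)/(10 + 3*1) + 5)² = (3*(-25 - 8)/(10 + 3) + 5)² = (3*(-33)/13 + 5)² = (3*(1/13)*(-33) + 5)² = (-99/13 + 5)² = (-34/13)² = 1156/169)
-A(-91, -26) = -1*1156/169 = -1156/169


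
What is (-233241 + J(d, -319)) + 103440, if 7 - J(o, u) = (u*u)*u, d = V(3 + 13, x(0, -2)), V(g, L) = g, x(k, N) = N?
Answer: 32331965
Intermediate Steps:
d = 16 (d = 3 + 13 = 16)
J(o, u) = 7 - u³ (J(o, u) = 7 - u*u*u = 7 - u²*u = 7 - u³)
(-233241 + J(d, -319)) + 103440 = (-233241 + (7 - 1*(-319)³)) + 103440 = (-233241 + (7 - 1*(-32461759))) + 103440 = (-233241 + (7 + 32461759)) + 103440 = (-233241 + 32461766) + 103440 = 32228525 + 103440 = 32331965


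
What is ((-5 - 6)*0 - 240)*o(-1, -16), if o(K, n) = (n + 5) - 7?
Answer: 4320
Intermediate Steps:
o(K, n) = -2 + n (o(K, n) = (5 + n) - 7 = -2 + n)
((-5 - 6)*0 - 240)*o(-1, -16) = ((-5 - 6)*0 - 240)*(-2 - 16) = (-11*0 - 240)*(-18) = (0 - 240)*(-18) = -240*(-18) = 4320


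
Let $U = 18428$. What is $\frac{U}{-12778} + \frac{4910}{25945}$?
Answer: $- \frac{41537448}{33152521} \approx -1.2529$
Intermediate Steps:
$\frac{U}{-12778} + \frac{4910}{25945} = \frac{18428}{-12778} + \frac{4910}{25945} = 18428 \left(- \frac{1}{12778}\right) + 4910 \cdot \frac{1}{25945} = - \frac{9214}{6389} + \frac{982}{5189} = - \frac{41537448}{33152521}$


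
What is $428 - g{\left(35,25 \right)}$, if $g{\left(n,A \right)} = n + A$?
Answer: $368$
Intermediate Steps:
$g{\left(n,A \right)} = A + n$
$428 - g{\left(35,25 \right)} = 428 - \left(25 + 35\right) = 428 - 60 = 368$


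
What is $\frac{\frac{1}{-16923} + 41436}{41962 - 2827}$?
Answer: $\frac{701221427}{662281605} \approx 1.0588$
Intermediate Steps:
$\frac{\frac{1}{-16923} + 41436}{41962 - 2827} = \frac{- \frac{1}{16923} + 41436}{39135} = \frac{701221427}{16923} \cdot \frac{1}{39135} = \frac{701221427}{662281605}$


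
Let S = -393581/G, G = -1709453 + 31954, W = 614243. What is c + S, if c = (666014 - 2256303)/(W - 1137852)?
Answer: 2873790761040/878353573891 ≈ 3.2718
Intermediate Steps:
G = -1677499
c = 1590289/523609 (c = (666014 - 2256303)/(614243 - 1137852) = -1590289/(-523609) = -1590289*(-1/523609) = 1590289/523609 ≈ 3.0372)
S = 393581/1677499 (S = -393581/(-1677499) = -393581*(-1/1677499) = 393581/1677499 ≈ 0.23462)
c + S = 1590289/523609 + 393581/1677499 = 2873790761040/878353573891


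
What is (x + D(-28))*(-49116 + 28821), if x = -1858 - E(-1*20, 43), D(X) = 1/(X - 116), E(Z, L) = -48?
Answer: 587745455/16 ≈ 3.6734e+7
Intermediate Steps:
D(X) = 1/(-116 + X)
x = -1810 (x = -1858 - 1*(-48) = -1858 + 48 = -1810)
(x + D(-28))*(-49116 + 28821) = (-1810 + 1/(-116 - 28))*(-49116 + 28821) = (-1810 + 1/(-144))*(-20295) = (-1810 - 1/144)*(-20295) = -260641/144*(-20295) = 587745455/16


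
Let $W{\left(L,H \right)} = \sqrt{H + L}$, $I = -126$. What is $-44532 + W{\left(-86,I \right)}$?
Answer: $-44532 + 2 i \sqrt{53} \approx -44532.0 + 14.56 i$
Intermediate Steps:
$-44532 + W{\left(-86,I \right)} = -44532 + \sqrt{-126 - 86} = -44532 + \sqrt{-212} = -44532 + 2 i \sqrt{53}$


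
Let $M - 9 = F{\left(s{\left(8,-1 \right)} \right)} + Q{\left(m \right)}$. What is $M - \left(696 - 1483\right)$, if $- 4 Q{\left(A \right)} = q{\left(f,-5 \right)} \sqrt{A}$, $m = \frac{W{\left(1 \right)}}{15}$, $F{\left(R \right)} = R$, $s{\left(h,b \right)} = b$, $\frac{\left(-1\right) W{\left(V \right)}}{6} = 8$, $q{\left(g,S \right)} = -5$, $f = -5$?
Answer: $795 + i \sqrt{5} \approx 795.0 + 2.2361 i$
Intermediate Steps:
$W{\left(V \right)} = -48$ ($W{\left(V \right)} = \left(-6\right) 8 = -48$)
$m = - \frac{16}{5}$ ($m = - \frac{48}{15} = \left(-48\right) \frac{1}{15} = - \frac{16}{5} \approx -3.2$)
$Q{\left(A \right)} = \frac{5 \sqrt{A}}{4}$ ($Q{\left(A \right)} = - \frac{\left(-5\right) \sqrt{A}}{4} = \frac{5 \sqrt{A}}{4}$)
$M = 8 + i \sqrt{5}$ ($M = 9 - \left(1 - \frac{5 \sqrt{- \frac{16}{5}}}{4}\right) = 9 - \left(1 - \frac{5 \frac{4 i \sqrt{5}}{5}}{4}\right) = 9 - \left(1 - i \sqrt{5}\right) = 8 + i \sqrt{5} \approx 8.0 + 2.2361 i$)
$M - \left(696 - 1483\right) = \left(8 + i \sqrt{5}\right) - \left(696 - 1483\right) = \left(8 + i \sqrt{5}\right) - -787 = \left(8 + i \sqrt{5}\right) + 787 = 795 + i \sqrt{5}$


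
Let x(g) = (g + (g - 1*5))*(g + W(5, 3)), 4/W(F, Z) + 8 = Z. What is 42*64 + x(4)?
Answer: 13488/5 ≈ 2697.6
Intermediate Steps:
W(F, Z) = 4/(-8 + Z)
x(g) = (-5 + 2*g)*(-⅘ + g) (x(g) = (g + (g - 1*5))*(g + 4/(-8 + 3)) = (g + (g - 5))*(g + 4/(-5)) = (g + (-5 + g))*(g + 4*(-⅕)) = (-5 + 2*g)*(g - ⅘) = (-5 + 2*g)*(-⅘ + g))
42*64 + x(4) = 42*64 + (4 + 2*4² - 33/5*4) = 2688 + (4 + 2*16 - 132/5) = 2688 + (4 + 32 - 132/5) = 2688 + 48/5 = 13488/5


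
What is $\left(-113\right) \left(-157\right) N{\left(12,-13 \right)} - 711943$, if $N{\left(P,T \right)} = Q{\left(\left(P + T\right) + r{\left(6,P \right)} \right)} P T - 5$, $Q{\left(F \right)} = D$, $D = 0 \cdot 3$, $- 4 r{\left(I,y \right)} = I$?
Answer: $-800648$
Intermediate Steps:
$r{\left(I,y \right)} = - \frac{I}{4}$
$D = 0$
$Q{\left(F \right)} = 0$
$N{\left(P,T \right)} = -5$ ($N{\left(P,T \right)} = 0 P T - 5 = 0 T - 5 = 0 - 5 = -5$)
$\left(-113\right) \left(-157\right) N{\left(12,-13 \right)} - 711943 = \left(-113\right) \left(-157\right) \left(-5\right) - 711943 = 17741 \left(-5\right) - 711943 = -88705 - 711943 = -800648$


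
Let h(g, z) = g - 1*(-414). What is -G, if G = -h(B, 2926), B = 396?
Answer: 810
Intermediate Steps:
h(g, z) = 414 + g (h(g, z) = g + 414 = 414 + g)
G = -810 (G = -(414 + 396) = -1*810 = -810)
-G = -1*(-810) = 810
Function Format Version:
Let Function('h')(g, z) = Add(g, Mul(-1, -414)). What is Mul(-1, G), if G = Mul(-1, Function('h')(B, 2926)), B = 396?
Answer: 810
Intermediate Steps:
Function('h')(g, z) = Add(414, g) (Function('h')(g, z) = Add(g, 414) = Add(414, g))
G = -810 (G = Mul(-1, Add(414, 396)) = Mul(-1, 810) = -810)
Mul(-1, G) = Mul(-1, -810) = 810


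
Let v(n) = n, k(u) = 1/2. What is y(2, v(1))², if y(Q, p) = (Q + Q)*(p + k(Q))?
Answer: 36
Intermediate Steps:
k(u) = ½
y(Q, p) = 2*Q*(½ + p) (y(Q, p) = (Q + Q)*(p + ½) = (2*Q)*(½ + p) = 2*Q*(½ + p))
y(2, v(1))² = (2*(1 + 2*1))² = (2*(1 + 2))² = (2*3)² = 6² = 36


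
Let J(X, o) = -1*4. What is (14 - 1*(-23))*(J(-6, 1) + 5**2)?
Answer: 777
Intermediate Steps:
J(X, o) = -4
(14 - 1*(-23))*(J(-6, 1) + 5**2) = (14 - 1*(-23))*(-4 + 5**2) = (14 + 23)*(-4 + 25) = 37*21 = 777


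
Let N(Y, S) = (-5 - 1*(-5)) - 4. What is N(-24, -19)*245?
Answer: -980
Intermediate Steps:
N(Y, S) = -4 (N(Y, S) = (-5 + 5) - 4 = 0 - 4 = -4)
N(-24, -19)*245 = -4*245 = -980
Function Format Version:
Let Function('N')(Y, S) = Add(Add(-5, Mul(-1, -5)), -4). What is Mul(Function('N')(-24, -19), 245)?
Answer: -980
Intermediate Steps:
Function('N')(Y, S) = -4 (Function('N')(Y, S) = Add(Add(-5, 5), -4) = Add(0, -4) = -4)
Mul(Function('N')(-24, -19), 245) = Mul(-4, 245) = -980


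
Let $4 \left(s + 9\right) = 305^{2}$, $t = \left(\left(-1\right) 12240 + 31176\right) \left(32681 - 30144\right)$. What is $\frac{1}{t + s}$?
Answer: $\frac{4}{192255517} \approx 2.0806 \cdot 10^{-8}$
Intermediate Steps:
$t = 48040632$ ($t = \left(-12240 + 31176\right) 2537 = 18936 \cdot 2537 = 48040632$)
$s = \frac{92989}{4}$ ($s = -9 + \frac{305^{2}}{4} = -9 + \frac{1}{4} \cdot 93025 = -9 + \frac{93025}{4} = \frac{92989}{4} \approx 23247.0$)
$\frac{1}{t + s} = \frac{1}{48040632 + \frac{92989}{4}} = \frac{1}{\frac{192255517}{4}} = \frac{4}{192255517}$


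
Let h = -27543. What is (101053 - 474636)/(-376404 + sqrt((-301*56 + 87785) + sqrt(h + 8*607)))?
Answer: 373583/(376404 - sqrt(70929 + 7*I*sqrt(463))) ≈ 0.99321 + 7.4669e-7*I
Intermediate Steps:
(101053 - 474636)/(-376404 + sqrt((-301*56 + 87785) + sqrt(h + 8*607))) = (101053 - 474636)/(-376404 + sqrt((-301*56 + 87785) + sqrt(-27543 + 8*607))) = -373583/(-376404 + sqrt((-16856 + 87785) + sqrt(-27543 + 4856))) = -373583/(-376404 + sqrt(70929 + sqrt(-22687))) = -373583/(-376404 + sqrt(70929 + 7*I*sqrt(463)))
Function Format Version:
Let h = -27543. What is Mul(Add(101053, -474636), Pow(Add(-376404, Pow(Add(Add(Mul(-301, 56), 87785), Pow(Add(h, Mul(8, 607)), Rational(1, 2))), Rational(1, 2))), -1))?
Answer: Mul(373583, Pow(Add(376404, Mul(-1, Pow(Add(70929, Mul(7, I, Pow(463, Rational(1, 2)))), Rational(1, 2)))), -1)) ≈ Add(0.99321, Mul(7.4669e-7, I))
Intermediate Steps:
Mul(Add(101053, -474636), Pow(Add(-376404, Pow(Add(Add(Mul(-301, 56), 87785), Pow(Add(h, Mul(8, 607)), Rational(1, 2))), Rational(1, 2))), -1)) = Mul(Add(101053, -474636), Pow(Add(-376404, Pow(Add(Add(Mul(-301, 56), 87785), Pow(Add(-27543, Mul(8, 607)), Rational(1, 2))), Rational(1, 2))), -1)) = Mul(-373583, Pow(Add(-376404, Pow(Add(Add(-16856, 87785), Pow(Add(-27543, 4856), Rational(1, 2))), Rational(1, 2))), -1)) = Mul(-373583, Pow(Add(-376404, Pow(Add(70929, Pow(-22687, Rational(1, 2))), Rational(1, 2))), -1)) = Mul(-373583, Pow(Add(-376404, Pow(Add(70929, Mul(7, I, Pow(463, Rational(1, 2)))), Rational(1, 2))), -1))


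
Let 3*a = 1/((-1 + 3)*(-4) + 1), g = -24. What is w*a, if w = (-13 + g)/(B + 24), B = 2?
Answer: 37/546 ≈ 0.067766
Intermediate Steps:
w = -37/26 (w = (-13 - 24)/(2 + 24) = -37/26 ≈ -1.4231)
a = -1/21 (a = 1/(3*((-1 + 3)*(-4) + 1)) = 1/(3*(2*(-4) + 1)) = 1/(3*(-8 + 1)) = (⅓)/(-7) = (⅓)*(-⅐) = -1/21 ≈ -0.047619)
w*a = -37/26*(-1/21) = 37/546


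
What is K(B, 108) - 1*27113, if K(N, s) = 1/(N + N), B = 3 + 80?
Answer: -4500757/166 ≈ -27113.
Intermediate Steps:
B = 83
K(N, s) = 1/(2*N)
K(B, 108) - 1*27113 = (1/2)/83 - 1*27113 = (1/2)*(1/83) - 27113 = 1/166 - 27113 = -4500757/166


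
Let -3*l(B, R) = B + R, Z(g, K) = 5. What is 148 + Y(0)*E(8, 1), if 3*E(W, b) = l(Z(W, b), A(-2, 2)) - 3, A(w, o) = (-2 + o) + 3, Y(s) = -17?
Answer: 1621/9 ≈ 180.11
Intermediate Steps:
A(w, o) = 1 + o
l(B, R) = -B/3 - R/3 (l(B, R) = -(B + R)/3 = -B/3 - R/3)
E(W, b) = -17/9 (E(W, b) = ((-⅓*5 - (1 + 2)/3) - 3)/3 = ((-5/3 - ⅓*3) - 3)/3 = ((-5/3 - 1) - 3)/3 = (-8/3 - 3)/3 = (⅓)*(-17/3) = -17/9)
148 + Y(0)*E(8, 1) = 148 - 17*(-17/9) = 148 + 289/9 = 1621/9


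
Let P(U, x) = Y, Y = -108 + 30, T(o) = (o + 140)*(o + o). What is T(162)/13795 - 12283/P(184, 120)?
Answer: 177076129/1076010 ≈ 164.57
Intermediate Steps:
T(o) = 2*o*(140 + o) (T(o) = (140 + o)*(2*o) = 2*o*(140 + o))
Y = -78
P(U, x) = -78
T(162)/13795 - 12283/P(184, 120) = (2*162*(140 + 162))/13795 - 12283/(-78) = (2*162*302)*(1/13795) - 12283*(-1/78) = 97848*(1/13795) + 12283/78 = 97848/13795 + 12283/78 = 177076129/1076010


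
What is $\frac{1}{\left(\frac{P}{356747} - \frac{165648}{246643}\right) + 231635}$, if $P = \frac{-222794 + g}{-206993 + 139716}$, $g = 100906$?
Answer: $\frac{5919646066145917}{1371193240866003259767} \approx 4.3171 \cdot 10^{-6}$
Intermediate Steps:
$P = \frac{121888}{67277}$ ($P = \frac{-222794 + 100906}{-206993 + 139716} = - \frac{121888}{-67277} = \left(-121888\right) \left(- \frac{1}{67277}\right) = \frac{121888}{67277} \approx 1.8117$)
$\frac{1}{\left(\frac{P}{356747} - \frac{165648}{246643}\right) + 231635} = \frac{1}{\left(\frac{121888}{67277 \cdot 356747} - \frac{165648}{246643}\right) + 231635} = \frac{1}{\left(\frac{121888}{67277} \cdot \frac{1}{356747} - \frac{165648}{246643}\right) + 231635} = \frac{1}{\left(\frac{121888}{24000867919} - \frac{165648}{246643}\right) + 231635} = \frac{1}{- \frac{3975665706224528}{5919646066145917} + 231635} = \frac{1}{\frac{1371193240866003259767}{5919646066145917}} = \frac{5919646066145917}{1371193240866003259767}$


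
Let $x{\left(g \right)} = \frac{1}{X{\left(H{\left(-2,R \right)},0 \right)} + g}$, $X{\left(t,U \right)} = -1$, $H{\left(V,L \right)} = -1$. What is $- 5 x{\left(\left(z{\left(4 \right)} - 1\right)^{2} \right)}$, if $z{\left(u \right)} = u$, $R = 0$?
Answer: $- \frac{5}{8} \approx -0.625$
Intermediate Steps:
$x{\left(g \right)} = \frac{1}{-1 + g}$
$- 5 x{\left(\left(z{\left(4 \right)} - 1\right)^{2} \right)} = - \frac{5}{-1 + \left(4 - 1\right)^{2}} = - \frac{5}{-1 + 3^{2}} = - \frac{5}{-1 + 9} = - \frac{5}{8}$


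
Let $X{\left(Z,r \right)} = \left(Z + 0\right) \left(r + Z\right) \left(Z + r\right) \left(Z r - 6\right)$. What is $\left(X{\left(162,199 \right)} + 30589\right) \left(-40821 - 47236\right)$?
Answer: $-59921210435170021$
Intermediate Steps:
$X{\left(Z,r \right)} = Z \left(Z + r\right)^{2} \left(-6 + Z r\right)$ ($X{\left(Z,r \right)} = Z \left(Z + r\right) \left(Z + r\right) \left(-6 + Z r\right) = Z \left(Z + r\right)^{2} \left(-6 + Z r\right)$)
$\left(X{\left(162,199 \right)} + 30589\right) \left(-40821 - 47236\right) = \left(162 \left(162 + 199\right)^{2} \left(-6 + 162 \cdot 199\right) + 30589\right) \left(-40821 - 47236\right) = \left(162 \cdot 361^{2} \left(-6 + 32238\right) + 30589\right) \left(-88057\right) = \left(162 \cdot 130321 \cdot 32232 + 30589\right) \left(-88057\right) = \left(680482048464 + 30589\right) \left(-88057\right) = 680482079053 \left(-88057\right) = -59921210435170021$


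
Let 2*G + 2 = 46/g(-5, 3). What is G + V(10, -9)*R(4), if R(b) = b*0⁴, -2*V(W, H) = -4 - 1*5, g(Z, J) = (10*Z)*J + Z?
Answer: -178/155 ≈ -1.1484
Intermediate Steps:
g(Z, J) = Z + 10*J*Z (g(Z, J) = 10*J*Z + Z = Z + 10*J*Z)
V(W, H) = 9/2 (V(W, H) = -(-4 - 1*5)/2 = -(-4 - 5)/2 = -½*(-9) = 9/2)
R(b) = 0 (R(b) = b*0 = 0)
G = -178/155 (G = -1 + (46/((-5*(1 + 10*3))))/2 = -1 + (46/((-5*(1 + 30))))/2 = -1 + (46/((-5*31)))/2 = -1 + (46/(-155))/2 = -1 + (46*(-1/155))/2 = -1 + (½)*(-46/155) = -1 - 23/155 = -178/155 ≈ -1.1484)
G + V(10, -9)*R(4) = -178/155 + (9/2)*0 = -178/155 + 0 = -178/155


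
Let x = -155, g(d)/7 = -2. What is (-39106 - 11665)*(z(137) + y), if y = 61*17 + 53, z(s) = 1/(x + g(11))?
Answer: -9352475139/169 ≈ -5.5340e+7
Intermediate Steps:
g(d) = -14 (g(d) = 7*(-2) = -14)
z(s) = -1/169 (z(s) = 1/(-155 - 14) = 1/(-169) = -1/169)
y = 1090 (y = 1037 + 53 = 1090)
(-39106 - 11665)*(z(137) + y) = (-39106 - 11665)*(-1/169 + 1090) = -50771*184209/169 = -9352475139/169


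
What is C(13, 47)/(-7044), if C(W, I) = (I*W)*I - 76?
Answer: -9547/2348 ≈ -4.0660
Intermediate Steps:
C(W, I) = -76 + W*I² (C(W, I) = W*I² - 76 = -76 + W*I²)
C(13, 47)/(-7044) = (-76 + 13*47²)/(-7044) = (-76 + 13*2209)*(-1/7044) = (-76 + 28717)*(-1/7044) = 28641*(-1/7044) = -9547/2348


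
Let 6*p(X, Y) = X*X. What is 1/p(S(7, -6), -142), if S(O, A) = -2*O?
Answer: 3/98 ≈ 0.030612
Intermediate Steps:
p(X, Y) = X**2/6 (p(X, Y) = (X*X)/6 = X**2/6)
1/p(S(7, -6), -142) = 1/((-2*7)**2/6) = 1/((1/6)*(-14)**2) = 1/((1/6)*196) = 1/(98/3) = 3/98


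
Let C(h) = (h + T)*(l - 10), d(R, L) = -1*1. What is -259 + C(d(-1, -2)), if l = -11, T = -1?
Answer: -217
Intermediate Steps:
d(R, L) = -1
C(h) = 21 - 21*h (C(h) = (h - 1)*(-11 - 10) = (-1 + h)*(-21) = 21 - 21*h)
-259 + C(d(-1, -2)) = -259 + (21 - 21*(-1)) = -259 + (21 + 21) = -259 + 42 = -217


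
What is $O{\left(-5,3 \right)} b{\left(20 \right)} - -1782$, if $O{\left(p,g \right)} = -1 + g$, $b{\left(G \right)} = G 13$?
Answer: $2302$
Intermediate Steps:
$b{\left(G \right)} = 13 G$
$O{\left(-5,3 \right)} b{\left(20 \right)} - -1782 = \left(-1 + 3\right) 13 \cdot 20 - -1782 = 2 \cdot 260 + 1782 = 520 + 1782 = 2302$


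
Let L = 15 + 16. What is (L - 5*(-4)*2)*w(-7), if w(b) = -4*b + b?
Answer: 1491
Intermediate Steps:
L = 31
w(b) = -3*b
(L - 5*(-4)*2)*w(-7) = (31 - 5*(-4)*2)*(-3*(-7)) = (31 + 20*2)*21 = (31 + 40)*21 = 71*21 = 1491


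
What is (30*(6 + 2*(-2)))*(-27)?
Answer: -1620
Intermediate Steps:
(30*(6 + 2*(-2)))*(-27) = (30*(6 - 4))*(-27) = (30*2)*(-27) = 60*(-27) = -1620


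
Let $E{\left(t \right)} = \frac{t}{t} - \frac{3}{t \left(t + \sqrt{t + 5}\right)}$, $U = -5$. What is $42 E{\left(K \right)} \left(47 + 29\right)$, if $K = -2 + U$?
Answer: $\frac{51072}{17} - \frac{456 i \sqrt{2}}{17} \approx 3004.2 - 37.934 i$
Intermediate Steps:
$K = -7$ ($K = -2 - 5 = -7$)
$E{\left(t \right)} = 1 - \frac{3}{t \left(t + \sqrt{5 + t}\right)}$
$42 E{\left(K \right)} \left(47 + 29\right) = 42 \frac{-3 + \left(-7\right)^{2} - 7 \sqrt{5 - 7}}{\left(-7\right) \left(-7 + \sqrt{5 - 7}\right)} \left(47 + 29\right) = 42 \left(- \frac{-3 + 49 - 7 \sqrt{-2}}{7 \left(-7 + \sqrt{-2}\right)}\right) 76 = 42 \left(- \frac{-3 + 49 - 7 i \sqrt{2}}{7 \left(-7 + i \sqrt{2}\right)}\right) 76 = 42 \left(- \frac{46 - 7 i \sqrt{2}}{7 \left(-7 + i \sqrt{2}\right)}\right) 76 = - \frac{6 \left(46 - 7 i \sqrt{2}\right)}{-7 + i \sqrt{2}} \cdot 76 = - \frac{456 \left(46 - 7 i \sqrt{2}\right)}{-7 + i \sqrt{2}}$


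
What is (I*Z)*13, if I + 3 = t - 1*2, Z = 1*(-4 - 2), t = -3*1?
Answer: 624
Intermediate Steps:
t = -3
Z = -6 (Z = 1*(-6) = -6)
I = -8 (I = -3 + (-3 - 1*2) = -3 + (-3 - 2) = -3 - 5 = -8)
(I*Z)*13 = -8*(-6)*13 = 48*13 = 624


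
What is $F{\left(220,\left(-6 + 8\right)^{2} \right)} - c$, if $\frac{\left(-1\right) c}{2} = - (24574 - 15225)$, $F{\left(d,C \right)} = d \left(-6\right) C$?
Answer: $-23978$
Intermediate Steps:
$F{\left(d,C \right)} = - 6 C d$ ($F{\left(d,C \right)} = - 6 d C = - 6 C d$)
$c = 18698$ ($c = - 2 \left(- (24574 - 15225)\right) = - 2 \left(\left(-1\right) 9349\right) = \left(-2\right) \left(-9349\right) = 18698$)
$F{\left(220,\left(-6 + 8\right)^{2} \right)} - c = \left(-6\right) \left(-6 + 8\right)^{2} \cdot 220 - 18698 = \left(-6\right) 2^{2} \cdot 220 - 18698 = \left(-6\right) 4 \cdot 220 - 18698 = -5280 - 18698 = -23978$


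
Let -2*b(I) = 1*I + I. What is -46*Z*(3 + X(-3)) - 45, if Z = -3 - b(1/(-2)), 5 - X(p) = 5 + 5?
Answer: -367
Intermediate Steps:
b(I) = -I (b(I) = -(1*I + I)/2 = -(I + I)/2 = -I)
X(p) = -5 (X(p) = 5 - (5 + 5) = 5 - 1*10 = 5 - 10 = -5)
Z = -7/2 (Z = -3 - (-1)/(-2) = -3 - (-1)*(-1)/2 = -3 - 1*½ = -3 - ½ = -7/2 ≈ -3.5000)
-46*Z*(3 + X(-3)) - 45 = -(-161)*(3 - 5) - 45 = -(-161)*(-2) - 45 = -46*7 - 45 = -322 - 45 = -367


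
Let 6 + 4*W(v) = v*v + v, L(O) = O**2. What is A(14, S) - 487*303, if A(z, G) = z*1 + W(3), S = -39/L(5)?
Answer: -295091/2 ≈ -1.4755e+5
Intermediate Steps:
W(v) = -3/2 + v/4 + v**2/4 (W(v) = -3/2 + (v*v + v)/4 = -3/2 + (v**2 + v)/4 = -3/2 + (v + v**2)/4 = -3/2 + (v/4 + v**2/4) = -3/2 + v/4 + v**2/4)
S = -39/25 (S = -39/(5**2) = -39/25 ≈ -1.5600)
A(z, G) = 3/2 + z (A(z, G) = z*1 + (-3/2 + (1/4)*3 + (1/4)*3**2) = z + (-3/2 + 3/4 + (1/4)*9) = z + (-3/2 + 3/4 + 9/4) = z + 3/2 = 3/2 + z)
A(14, S) - 487*303 = (3/2 + 14) - 487*303 = 31/2 - 147561 = -295091/2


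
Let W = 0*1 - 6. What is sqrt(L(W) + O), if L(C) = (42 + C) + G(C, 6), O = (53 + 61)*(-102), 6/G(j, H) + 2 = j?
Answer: I*sqrt(46371)/2 ≈ 107.67*I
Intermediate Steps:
G(j, H) = 6/(-2 + j)
O = -11628 (O = 114*(-102) = -11628)
W = -6 (W = 0 - 6 = -6)
L(C) = 42 + C + 6/(-2 + C) (L(C) = (42 + C) + 6/(-2 + C) = 42 + C + 6/(-2 + C))
sqrt(L(W) + O) = sqrt((6 + (-2 - 6)*(42 - 6))/(-2 - 6) - 11628) = sqrt((6 - 8*36)/(-8) - 11628) = sqrt(-(6 - 288)/8 - 11628) = sqrt(-1/8*(-282) - 11628) = sqrt(141/4 - 11628) = sqrt(-46371/4) = I*sqrt(46371)/2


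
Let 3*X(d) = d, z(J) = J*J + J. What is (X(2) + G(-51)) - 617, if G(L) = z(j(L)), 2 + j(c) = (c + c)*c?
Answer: 81133751/3 ≈ 2.7045e+7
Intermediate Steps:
j(c) = -2 + 2*c² (j(c) = -2 + (c + c)*c = -2 + (2*c)*c = -2 + 2*c²)
z(J) = J + J² (z(J) = J² + J = J + J²)
X(d) = d/3
G(L) = (-1 + 2*L²)*(-2 + 2*L²) (G(L) = (-2 + 2*L²)*(1 + (-2 + 2*L²)) = (-2 + 2*L²)*(-1 + 2*L²) = (-1 + 2*L²)*(-2 + 2*L²))
(X(2) + G(-51)) - 617 = ((⅓)*2 + (2 - 6*(-51)² + 4*(-51)⁴)) - 617 = (⅔ + (2 - 6*2601 + 4*6765201)) - 617 = (⅔ + (2 - 15606 + 27060804)) - 617 = (⅔ + 27045200) - 617 = 81135602/3 - 617 = 81133751/3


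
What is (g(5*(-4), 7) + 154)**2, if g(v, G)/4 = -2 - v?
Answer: 51076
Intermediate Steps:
g(v, G) = -8 - 4*v (g(v, G) = 4*(-2 - v) = -8 - 4*v)
(g(5*(-4), 7) + 154)**2 = ((-8 - 20*(-4)) + 154)**2 = ((-8 - 4*(-20)) + 154)**2 = ((-8 + 80) + 154)**2 = (72 + 154)**2 = 226**2 = 51076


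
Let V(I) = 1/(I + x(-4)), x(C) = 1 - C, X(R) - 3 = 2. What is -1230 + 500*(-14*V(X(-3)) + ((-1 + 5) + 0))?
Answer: 70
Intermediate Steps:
X(R) = 5 (X(R) = 3 + 2 = 5)
V(I) = 1/(5 + I) (V(I) = 1/(I + (1 - 1*(-4))) = 1/(I + (1 + 4)) = 1/(I + 5) = 1/(5 + I))
-1230 + 500*(-14*V(X(-3)) + ((-1 + 5) + 0)) = -1230 + 500*(-14/(5 + 5) + ((-1 + 5) + 0)) = -1230 + 500*(-14/10 + (4 + 0)) = -1230 + 500*(-14*⅒ + 4) = -1230 + 500*(-7/5 + 4) = -1230 + 500*(13/5) = -1230 + 1300 = 70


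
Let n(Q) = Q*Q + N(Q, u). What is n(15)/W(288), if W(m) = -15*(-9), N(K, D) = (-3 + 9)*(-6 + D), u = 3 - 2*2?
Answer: 61/45 ≈ 1.3556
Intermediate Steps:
u = -1 (u = 3 - 4 = -1)
N(K, D) = -36 + 6*D (N(K, D) = 6*(-6 + D) = -36 + 6*D)
W(m) = 135
n(Q) = -42 + Q² (n(Q) = Q*Q + (-36 + 6*(-1)) = Q² + (-36 - 6) = Q² - 42 = -42 + Q²)
n(15)/W(288) = (-42 + 15²)/135 = (-42 + 225)*(1/135) = 183*(1/135) = 61/45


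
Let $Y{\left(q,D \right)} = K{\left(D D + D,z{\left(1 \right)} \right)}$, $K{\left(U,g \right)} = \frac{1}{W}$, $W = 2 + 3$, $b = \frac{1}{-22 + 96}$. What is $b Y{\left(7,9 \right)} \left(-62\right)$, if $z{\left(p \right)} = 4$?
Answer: $- \frac{31}{185} \approx -0.16757$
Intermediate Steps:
$b = \frac{1}{74} \approx 0.013514$
$W = 5$
$K{\left(U,g \right)} = \frac{1}{5}$
$Y{\left(q,D \right)} = \frac{1}{5}$
$b Y{\left(7,9 \right)} \left(-62\right) = \frac{1}{74} \cdot \frac{1}{5} \left(-62\right) = \frac{1}{370} \left(-62\right) = - \frac{31}{185}$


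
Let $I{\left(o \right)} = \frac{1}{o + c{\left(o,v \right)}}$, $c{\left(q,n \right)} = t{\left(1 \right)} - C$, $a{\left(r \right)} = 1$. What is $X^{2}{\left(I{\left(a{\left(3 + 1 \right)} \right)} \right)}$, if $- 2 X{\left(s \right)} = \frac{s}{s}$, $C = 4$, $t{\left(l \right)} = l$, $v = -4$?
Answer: $\frac{1}{4} \approx 0.25$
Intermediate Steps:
$c{\left(q,n \right)} = -3$ ($c{\left(q,n \right)} = 1 - 4 = -3$)
$I{\left(o \right)} = \frac{1}{-3 + o}$ ($I{\left(o \right)} = \frac{1}{o - 3} = \frac{1}{-3 + o}$)
$X{\left(s \right)} = - \frac{1}{2}$ ($X{\left(s \right)} = - \frac{s \frac{1}{s}}{2} = \left(- \frac{1}{2}\right) 1 = - \frac{1}{2}$)
$X^{2}{\left(I{\left(a{\left(3 + 1 \right)} \right)} \right)} = \left(- \frac{1}{2}\right)^{2} = \frac{1}{4}$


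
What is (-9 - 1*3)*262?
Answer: -3144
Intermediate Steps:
(-9 - 1*3)*262 = (-9 - 3)*262 = -12*262 = -3144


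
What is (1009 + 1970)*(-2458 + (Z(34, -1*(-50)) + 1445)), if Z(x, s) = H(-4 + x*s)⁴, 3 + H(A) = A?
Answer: 24473626937055252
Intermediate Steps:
H(A) = -3 + A
Z(x, s) = (-7 + s*x)⁴ (Z(x, s) = (-3 + (-4 + x*s))⁴ = (-3 + (-4 + s*x))⁴ = (-7 + s*x)⁴)
(1009 + 1970)*(-2458 + (Z(34, -1*(-50)) + 1445)) = (1009 + 1970)*(-2458 + ((-7 - 1*(-50)*34)⁴ + 1445)) = 2979*(-2458 + ((-7 + 50*34)⁴ + 1445)) = 2979*(-2458 + ((-7 + 1700)⁴ + 1445)) = 2979*(-2458 + (1693⁴ + 1445)) = 2979*(-2458 + (8215383330001 + 1445)) = 2979*(-2458 + 8215383331446) = 2979*8215383328988 = 24473626937055252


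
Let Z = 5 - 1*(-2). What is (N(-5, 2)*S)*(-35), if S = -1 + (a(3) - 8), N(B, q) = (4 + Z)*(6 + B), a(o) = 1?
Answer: 3080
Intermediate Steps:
Z = 7 (Z = 5 + 2 = 7)
N(B, q) = 66 + 11*B (N(B, q) = (4 + 7)*(6 + B) = 11*(6 + B) = 66 + 11*B)
S = -8 (S = -1 + (1 - 8) = -1 - 7 = -8)
(N(-5, 2)*S)*(-35) = ((66 + 11*(-5))*(-8))*(-35) = ((66 - 55)*(-8))*(-35) = (11*(-8))*(-35) = -88*(-35) = 3080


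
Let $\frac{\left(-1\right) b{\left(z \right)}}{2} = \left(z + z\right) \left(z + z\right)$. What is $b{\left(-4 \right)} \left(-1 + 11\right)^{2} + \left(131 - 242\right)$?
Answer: $-12911$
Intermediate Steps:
$b{\left(z \right)} = - 8 z^{2}$ ($b{\left(z \right)} = - 2 \left(z + z\right) \left(z + z\right) = - 2 \cdot 2 z 2 z = - 2 \cdot 4 z^{2} = - 8 z^{2}$)
$b{\left(-4 \right)} \left(-1 + 11\right)^{2} + \left(131 - 242\right) = - 8 \left(-4\right)^{2} \left(-1 + 11\right)^{2} + \left(131 - 242\right) = \left(-8\right) 16 \cdot 10^{2} - 111 = \left(-128\right) 100 - 111 = -12800 - 111 = -12911$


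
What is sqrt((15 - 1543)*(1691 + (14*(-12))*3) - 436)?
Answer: 2*I*sqrt(453543) ≈ 1346.9*I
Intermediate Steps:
sqrt((15 - 1543)*(1691 + (14*(-12))*3) - 436) = sqrt(-1528*(1691 - 168*3) - 436) = sqrt(-1528*(1691 - 504) - 436) = sqrt(-1528*1187 - 436) = sqrt(-1813736 - 436) = sqrt(-1814172) = 2*I*sqrt(453543)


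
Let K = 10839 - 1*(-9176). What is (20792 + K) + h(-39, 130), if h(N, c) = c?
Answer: 40937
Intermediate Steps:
K = 20015 (K = 10839 + 9176 = 20015)
(20792 + K) + h(-39, 130) = (20792 + 20015) + 130 = 40807 + 130 = 40937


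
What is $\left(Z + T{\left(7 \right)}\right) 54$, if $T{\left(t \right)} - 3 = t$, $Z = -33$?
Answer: $-1242$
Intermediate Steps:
$T{\left(t \right)} = 3 + t$
$\left(Z + T{\left(7 \right)}\right) 54 = \left(-33 + \left(3 + 7\right)\right) 54 = \left(-33 + 10\right) 54 = \left(-23\right) 54 = -1242$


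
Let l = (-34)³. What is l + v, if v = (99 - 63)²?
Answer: -38008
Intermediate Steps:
v = 1296 (v = 36² = 1296)
l = -39304
l + v = -39304 + 1296 = -38008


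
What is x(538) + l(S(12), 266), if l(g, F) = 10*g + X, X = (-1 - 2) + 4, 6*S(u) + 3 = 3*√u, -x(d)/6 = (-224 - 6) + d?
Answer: -1852 + 10*√3 ≈ -1834.7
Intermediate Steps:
x(d) = 1380 - 6*d (x(d) = -6*((-224 - 6) + d) = -6*(-230 + d) = 1380 - 6*d)
S(u) = -½ + √u/2 (S(u) = -½ + (3*√u)/6 = -½ + √u/2)
X = 1 (X = -3 + 4 = 1)
l(g, F) = 1 + 10*g (l(g, F) = 10*g + 1 = 1 + 10*g)
x(538) + l(S(12), 266) = (1380 - 6*538) + (1 + 10*(-½ + √12/2)) = (1380 - 3228) + (1 + 10*(-½ + (2*√3)/2)) = -1848 + (1 + 10*(-½ + √3)) = -1848 + (1 + (-5 + 10*√3)) = -1848 + (-4 + 10*√3) = -1852 + 10*√3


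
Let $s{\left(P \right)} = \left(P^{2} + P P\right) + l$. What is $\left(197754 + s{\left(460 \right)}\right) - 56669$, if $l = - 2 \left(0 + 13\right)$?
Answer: $564259$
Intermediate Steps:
$l = -26$ ($l = \left(-2\right) 13 = -26$)
$s{\left(P \right)} = -26 + 2 P^{2}$ ($s{\left(P \right)} = \left(P^{2} + P P\right) - 26 = \left(P^{2} + P^{2}\right) - 26 = 2 P^{2} - 26 = -26 + 2 P^{2}$)
$\left(197754 + s{\left(460 \right)}\right) - 56669 = \left(197754 - \left(26 - 2 \cdot 460^{2}\right)\right) - 56669 = \left(197754 + \left(-26 + 2 \cdot 211600\right)\right) - 56669 = \left(197754 + \left(-26 + 423200\right)\right) - 56669 = \left(197754 + 423174\right) - 56669 = 620928 - 56669 = 564259$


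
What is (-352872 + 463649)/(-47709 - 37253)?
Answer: -110777/84962 ≈ -1.3038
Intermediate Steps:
(-352872 + 463649)/(-47709 - 37253) = 110777/(-84962) = 110777*(-1/84962) = -110777/84962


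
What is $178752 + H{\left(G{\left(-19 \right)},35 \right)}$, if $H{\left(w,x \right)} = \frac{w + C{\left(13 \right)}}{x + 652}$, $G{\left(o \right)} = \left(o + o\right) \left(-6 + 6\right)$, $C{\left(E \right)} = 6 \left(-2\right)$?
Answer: $\frac{40934204}{229} \approx 1.7875 \cdot 10^{5}$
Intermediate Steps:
$C{\left(E \right)} = -12$
$G{\left(o \right)} = 0$ ($G{\left(o \right)} = 2 o 0 = 0$)
$H{\left(w,x \right)} = \frac{-12 + w}{652 + x}$ ($H{\left(w,x \right)} = \frac{w - 12}{x + 652} = \frac{-12 + w}{652 + x}$)
$178752 + H{\left(G{\left(-19 \right)},35 \right)} = 178752 + \frac{-12 + 0}{652 + 35} = 178752 + \frac{1}{687} \left(-12\right) = 178752 - \frac{4}{229} = \frac{40934204}{229}$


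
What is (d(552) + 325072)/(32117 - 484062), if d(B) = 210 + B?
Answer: -325834/451945 ≈ -0.72096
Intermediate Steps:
(d(552) + 325072)/(32117 - 484062) = ((210 + 552) + 325072)/(32117 - 484062) = (762 + 325072)/(-451945) = 325834*(-1/451945) = -325834/451945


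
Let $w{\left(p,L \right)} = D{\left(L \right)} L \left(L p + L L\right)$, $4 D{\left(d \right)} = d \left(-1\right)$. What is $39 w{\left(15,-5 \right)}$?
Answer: $\frac{24375}{2} \approx 12188.0$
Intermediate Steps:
$D{\left(d \right)} = - \frac{d}{4}$ ($D{\left(d \right)} = \frac{d \left(-1\right)}{4} = \frac{\left(-1\right) d}{4} = - \frac{d}{4}$)
$w{\left(p,L \right)} = - \frac{L^{2} \left(L^{2} + L p\right)}{4}$ ($w{\left(p,L \right)} = - \frac{L}{4} L \left(L p + L L\right) = - \frac{L^{2}}{4} \left(L p + L^{2}\right) = - \frac{L^{2}}{4} \left(L^{2} + L p\right) = - \frac{L^{2} \left(L^{2} + L p\right)}{4}$)
$39 w{\left(15,-5 \right)} = 39 \frac{\left(-5\right)^{3} \left(\left(-1\right) \left(-5\right) - 15\right)}{4} = 39 \cdot \frac{1}{4} \left(-125\right) \left(5 - 15\right) = 39 \cdot \frac{1}{4} \left(-125\right) \left(-10\right) = 39 \cdot \frac{625}{2} = \frac{24375}{2}$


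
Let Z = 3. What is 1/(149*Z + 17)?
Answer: 1/464 ≈ 0.0021552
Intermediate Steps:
1/(149*Z + 17) = 1/(149*3 + 17) = 1/(447 + 17) = 1/464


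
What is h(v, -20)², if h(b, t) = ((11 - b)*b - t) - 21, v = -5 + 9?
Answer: 729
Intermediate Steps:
v = 4
h(b, t) = -21 - t + b*(11 - b) (h(b, t) = (b*(11 - b) - t) - 21 = (-t + b*(11 - b)) - 21 = -21 - t + b*(11 - b))
h(v, -20)² = (-21 - 1*(-20) - 1*4² + 11*4)² = (-21 + 20 - 1*16 + 44)² = (-21 + 20 - 16 + 44)² = 27² = 729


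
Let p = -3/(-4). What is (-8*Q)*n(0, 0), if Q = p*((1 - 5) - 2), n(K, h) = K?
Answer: 0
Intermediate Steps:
p = ¾ (p = -3*(-¼) = ¾ ≈ 0.75000)
Q = -9/2 (Q = 3*((1 - 5) - 2)/4 = 3*(-4 - 2)/4 = (¾)*(-6) = -9/2 ≈ -4.5000)
(-8*Q)*n(0, 0) = -8*(-9/2)*0 = 36*0 = 0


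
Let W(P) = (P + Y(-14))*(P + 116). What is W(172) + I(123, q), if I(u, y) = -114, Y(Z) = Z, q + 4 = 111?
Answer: 45390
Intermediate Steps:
q = 107 (q = -4 + 111 = 107)
W(P) = (-14 + P)*(116 + P) (W(P) = (P - 14)*(P + 116) = (-14 + P)*(116 + P))
W(172) + I(123, q) = (-1624 + 172**2 + 102*172) - 114 = (-1624 + 29584 + 17544) - 114 = 45504 - 114 = 45390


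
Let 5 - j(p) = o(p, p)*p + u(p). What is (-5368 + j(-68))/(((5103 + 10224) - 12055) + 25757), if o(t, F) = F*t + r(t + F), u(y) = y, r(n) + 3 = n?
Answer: 299685/29029 ≈ 10.324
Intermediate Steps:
r(n) = -3 + n
o(t, F) = -3 + F + t + F*t (o(t, F) = F*t + (-3 + (t + F)) = F*t + (-3 + (F + t)) = F*t + (-3 + F + t) = -3 + F + t + F*t)
j(p) = 5 - p - p*(-3 + p² + 2*p) (j(p) = 5 - ((-3 + p + p + p*p)*p + p) = 5 - ((-3 + p + p + p²)*p + p) = 5 - ((-3 + p² + 2*p)*p + p) = 5 - (p*(-3 + p² + 2*p) + p) = 5 - (p + p*(-3 + p² + 2*p)) = 5 + (-p - p*(-3 + p² + 2*p)) = 5 - p - p*(-3 + p² + 2*p))
(-5368 + j(-68))/(((5103 + 10224) - 12055) + 25757) = (-5368 + (5 - 1*(-68) - 1*(-68)*(-3 + (-68)² + 2*(-68))))/(((5103 + 10224) - 12055) + 25757) = (-5368 + (5 + 68 - 1*(-68)*(-3 + 4624 - 136)))/((15327 - 12055) + 25757) = (-5368 + (5 + 68 - 1*(-68)*4485))/(3272 + 25757) = (-5368 + (5 + 68 + 304980))/29029 = (-5368 + 305053)*(1/29029) = 299685*(1/29029) = 299685/29029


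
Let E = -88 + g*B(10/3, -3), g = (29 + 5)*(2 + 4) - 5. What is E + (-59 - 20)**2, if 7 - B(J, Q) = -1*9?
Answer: 9337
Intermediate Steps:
g = 199 (g = 34*6 - 5 = 204 - 5 = 199)
B(J, Q) = 16 (B(J, Q) = 7 - (-1)*9 = 7 - 1*(-9) = 7 + 9 = 16)
E = 3096 (E = -88 + 199*16 = -88 + 3184 = 3096)
E + (-59 - 20)**2 = 3096 + (-59 - 20)**2 = 3096 + (-79)**2 = 3096 + 6241 = 9337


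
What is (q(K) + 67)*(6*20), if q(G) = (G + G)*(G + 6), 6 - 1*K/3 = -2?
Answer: 180840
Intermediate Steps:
K = 24 (K = 18 - 3*(-2) = 18 + 6 = 24)
q(G) = 2*G*(6 + G) (q(G) = (2*G)*(6 + G) = 2*G*(6 + G))
(q(K) + 67)*(6*20) = (2*24*(6 + 24) + 67)*(6*20) = (2*24*30 + 67)*120 = (1440 + 67)*120 = 1507*120 = 180840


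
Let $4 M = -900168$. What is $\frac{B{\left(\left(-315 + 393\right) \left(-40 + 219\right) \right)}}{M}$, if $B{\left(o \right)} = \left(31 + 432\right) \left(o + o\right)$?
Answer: $- \frac{2154802}{37507} \approx -57.451$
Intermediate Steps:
$B{\left(o \right)} = 926 o$ ($B{\left(o \right)} = 463 \cdot 2 o = 926 o$)
$M = -225042$ ($M = \frac{1}{4} \left(-900168\right) = -225042$)
$\frac{B{\left(\left(-315 + 393\right) \left(-40 + 219\right) \right)}}{M} = \frac{926 \left(-315 + 393\right) \left(-40 + 219\right)}{-225042} = 926 \cdot 78 \cdot 179 \left(- \frac{1}{225042}\right) = 926 \cdot 13962 \left(- \frac{1}{225042}\right) = 12928812 \left(- \frac{1}{225042}\right) = - \frac{2154802}{37507}$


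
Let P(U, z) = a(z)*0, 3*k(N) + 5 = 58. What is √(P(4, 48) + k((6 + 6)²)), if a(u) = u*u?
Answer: √159/3 ≈ 4.2032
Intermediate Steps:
a(u) = u²
k(N) = 53/3 (k(N) = -5/3 + (⅓)*58 = -5/3 + 58/3 = 53/3)
P(U, z) = 0 (P(U, z) = z²*0 = 0)
√(P(4, 48) + k((6 + 6)²)) = √(0 + 53/3) = √(53/3) = √159/3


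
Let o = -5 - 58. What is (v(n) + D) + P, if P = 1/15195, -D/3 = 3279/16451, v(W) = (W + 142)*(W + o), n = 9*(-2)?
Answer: -2510877716344/249972945 ≈ -10045.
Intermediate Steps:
n = -18
o = -63
v(W) = (-63 + W)*(142 + W) (v(W) = (W + 142)*(W - 63) = (142 + W)*(-63 + W) = (-63 + W)*(142 + W))
D = -9837/16451 ≈ -0.59796
P = 1/15195 ≈ 6.5811e-5
(v(n) + D) + P = ((-8946 + (-18)**2 + 79*(-18)) - 9837/16451) + 1/15195 = ((-8946 + 324 - 1422) - 9837/16451) + 1/15195 = (-10044 - 9837/16451) + 1/15195 = -165243681/16451 + 1/15195 = -2510877716344/249972945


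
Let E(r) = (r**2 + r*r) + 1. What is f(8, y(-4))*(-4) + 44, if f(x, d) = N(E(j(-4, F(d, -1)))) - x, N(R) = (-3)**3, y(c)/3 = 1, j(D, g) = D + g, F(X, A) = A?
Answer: 184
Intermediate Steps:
y(c) = 3 (y(c) = 3*1 = 3)
E(r) = 1 + 2*r**2 (E(r) = (r**2 + r**2) + 1 = 2*r**2 + 1 = 1 + 2*r**2)
N(R) = -27
f(x, d) = -27 - x
f(8, y(-4))*(-4) + 44 = (-27 - 1*8)*(-4) + 44 = (-27 - 8)*(-4) + 44 = -35*(-4) + 44 = 140 + 44 = 184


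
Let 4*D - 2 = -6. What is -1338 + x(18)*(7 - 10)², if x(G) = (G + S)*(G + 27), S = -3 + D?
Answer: 4332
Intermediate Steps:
D = -1 (D = ½ + (¼)*(-6) = ½ - 3/2 = -1)
S = -4 (S = -3 - 1 = -4)
x(G) = (-4 + G)*(27 + G) (x(G) = (G - 4)*(G + 27) = (-4 + G)*(27 + G))
-1338 + x(18)*(7 - 10)² = -1338 + (-108 + 18² + 23*18)*(7 - 10)² = -1338 + (-108 + 324 + 414)*(-3)² = -1338 + 630*9 = -1338 + 5670 = 4332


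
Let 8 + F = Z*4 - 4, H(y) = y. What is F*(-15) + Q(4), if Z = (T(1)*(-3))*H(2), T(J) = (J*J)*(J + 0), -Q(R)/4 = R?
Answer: 524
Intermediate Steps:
Q(R) = -4*R
T(J) = J³ (T(J) = J²*J = J³)
Z = -6 (Z = (1³*(-3))*2 = (1*(-3))*2 = -3*2 = -6)
F = -36 (F = -8 + (-6*4 - 4) = -8 + (-24 - 4) = -8 - 28 = -36)
F*(-15) + Q(4) = -36*(-15) - 4*4 = 540 - 16 = 524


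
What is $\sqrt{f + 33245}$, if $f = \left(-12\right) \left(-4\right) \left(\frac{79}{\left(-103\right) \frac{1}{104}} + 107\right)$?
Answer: $\frac{5 \sqrt{14662565}}{103} \approx 185.88$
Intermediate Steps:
$f = \frac{134640}{103}$ ($f = 48 \left(\frac{79}{\left(-103\right) \frac{1}{104}} + 107\right) = 48 \left(\frac{79}{- \frac{103}{104}} + 107\right) = 48 \left(79 \left(- \frac{104}{103}\right) + 107\right) = 48 \left(- \frac{8216}{103} + 107\right) = 48 \cdot \frac{2805}{103} = \frac{134640}{103} \approx 1307.2$)
$\sqrt{f + 33245} = \sqrt{\frac{134640}{103} + 33245} = \sqrt{\frac{3558875}{103}} = \frac{5 \sqrt{14662565}}{103}$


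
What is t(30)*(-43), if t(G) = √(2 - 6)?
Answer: -86*I ≈ -86.0*I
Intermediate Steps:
t(G) = 2*I (t(G) = √(-4) = 2*I)
t(30)*(-43) = (2*I)*(-43) = -86*I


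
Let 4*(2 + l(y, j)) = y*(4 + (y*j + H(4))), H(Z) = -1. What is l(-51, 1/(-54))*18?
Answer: -3765/4 ≈ -941.25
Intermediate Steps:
l(y, j) = -2 + y*(3 + j*y)/4 (l(y, j) = -2 + (y*(4 + (y*j - 1)))/4 = -2 + (y*(4 + (j*y - 1)))/4 = -2 + (y*(4 + (-1 + j*y)))/4 = -2 + (y*(3 + j*y))/4 = -2 + y*(3 + j*y)/4)
l(-51, 1/(-54))*18 = (-2 + (¾)*(-51) + (¼)*(1/(-54))*(-51)²)*18 = (-2 - 153/4 + (¼)*(1*(-1/54))*2601)*18 = (-2 - 153/4 + (¼)*(-1/54)*2601)*18 = (-2 - 153/4 - 289/24)*18 = -1255/24*18 = -3765/4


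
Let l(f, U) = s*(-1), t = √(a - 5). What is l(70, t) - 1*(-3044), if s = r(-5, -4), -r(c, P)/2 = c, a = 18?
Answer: 3034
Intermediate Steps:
r(c, P) = -2*c
t = √13 (t = √(18 - 5) = √13 ≈ 3.6056)
s = 10 (s = -2*(-5) = 10)
l(f, U) = -10 (l(f, U) = 10*(-1) = -10)
l(70, t) - 1*(-3044) = -10 - 1*(-3044) = -10 + 3044 = 3034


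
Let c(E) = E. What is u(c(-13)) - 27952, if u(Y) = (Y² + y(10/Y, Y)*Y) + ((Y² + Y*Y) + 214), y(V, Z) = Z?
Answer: -27062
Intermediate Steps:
u(Y) = 214 + 4*Y² (u(Y) = (Y² + Y*Y) + ((Y² + Y*Y) + 214) = (Y² + Y²) + ((Y² + Y²) + 214) = 2*Y² + (2*Y² + 214) = 2*Y² + (214 + 2*Y²) = 214 + 4*Y²)
u(c(-13)) - 27952 = (214 + 4*(-13)²) - 27952 = (214 + 4*169) - 27952 = (214 + 676) - 27952 = 890 - 27952 = -27062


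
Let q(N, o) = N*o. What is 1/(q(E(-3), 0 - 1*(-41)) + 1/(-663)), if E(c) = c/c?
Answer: 663/27182 ≈ 0.024391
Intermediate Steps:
E(c) = 1
1/(q(E(-3), 0 - 1*(-41)) + 1/(-663)) = 1/(1*(0 - 1*(-41)) + 1/(-663)) = 1/(1*(0 + 41) - 1/663) = 1/(1*41 - 1/663) = 1/(41 - 1/663) = 1/(27182/663) = 663/27182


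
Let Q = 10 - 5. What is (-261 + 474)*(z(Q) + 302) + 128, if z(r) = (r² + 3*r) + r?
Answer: 74039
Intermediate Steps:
Q = 5
z(r) = r² + 4*r
(-261 + 474)*(z(Q) + 302) + 128 = (-261 + 474)*(5*(4 + 5) + 302) + 128 = 213*(5*9 + 302) + 128 = 213*(45 + 302) + 128 = 213*347 + 128 = 73911 + 128 = 74039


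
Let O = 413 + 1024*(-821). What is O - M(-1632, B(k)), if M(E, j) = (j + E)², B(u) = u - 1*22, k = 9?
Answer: -3546316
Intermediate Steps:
B(u) = -22 + u (B(u) = u - 22 = -22 + u)
M(E, j) = (E + j)²
O = -840291 (O = 413 - 840704 = -840291)
O - M(-1632, B(k)) = -840291 - (-1632 + (-22 + 9))² = -840291 - (-1632 - 13)² = -840291 - 1*(-1645)² = -840291 - 1*2706025 = -840291 - 2706025 = -3546316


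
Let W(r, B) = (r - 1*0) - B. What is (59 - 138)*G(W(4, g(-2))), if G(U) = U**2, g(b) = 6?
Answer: -316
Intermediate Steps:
W(r, B) = r - B (W(r, B) = (r + 0) - B = r - B)
(59 - 138)*G(W(4, g(-2))) = (59 - 138)*(4 - 1*6)**2 = -79*(4 - 6)**2 = -79*(-2)**2 = -79*4 = -316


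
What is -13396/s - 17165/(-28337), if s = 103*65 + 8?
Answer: -264545457/189942911 ≈ -1.3928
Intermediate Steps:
s = 6703 (s = 6695 + 8 = 6703)
-13396/s - 17165/(-28337) = -13396/6703 - 17165/(-28337) = -13396*1/6703 - 17165*(-1/28337) = -13396/6703 + 17165/28337 = -264545457/189942911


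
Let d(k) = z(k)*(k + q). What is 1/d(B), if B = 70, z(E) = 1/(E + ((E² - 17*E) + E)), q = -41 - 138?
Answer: -3850/109 ≈ -35.321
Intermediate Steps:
q = -179
z(E) = 1/(E² - 15*E) (z(E) = 1/(E + (E² - 16*E)) = 1/(E² - 15*E))
d(k) = (-179 + k)/(k*(-15 + k)) (d(k) = (1/(k*(-15 + k)))*(k - 179) = (1/(k*(-15 + k)))*(-179 + k) = (-179 + k)/(k*(-15 + k)))
1/d(B) = 1/((-179 + 70)/(70*(-15 + 70))) = 1/((1/70)*(-109)/55) = 1/((1/70)*(1/55)*(-109)) = 1/(-109/3850) = -3850/109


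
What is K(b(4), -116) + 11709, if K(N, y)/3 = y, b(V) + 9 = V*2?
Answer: 11361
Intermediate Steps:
b(V) = -9 + 2*V (b(V) = -9 + V*2 = -9 + 2*V)
K(N, y) = 3*y
K(b(4), -116) + 11709 = 3*(-116) + 11709 = -348 + 11709 = 11361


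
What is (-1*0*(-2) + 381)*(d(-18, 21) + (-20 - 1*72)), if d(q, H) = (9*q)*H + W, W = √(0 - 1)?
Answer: -1331214 + 381*I ≈ -1.3312e+6 + 381.0*I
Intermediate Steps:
W = I (W = √(-1) = I ≈ 1.0*I)
d(q, H) = I + 9*H*q (d(q, H) = (9*q)*H + I = 9*H*q + I = I + 9*H*q)
(-1*0*(-2) + 381)*(d(-18, 21) + (-20 - 1*72)) = (-1*0*(-2) + 381)*((I + 9*21*(-18)) + (-20 - 1*72)) = (0*(-2) + 381)*((I - 3402) + (-20 - 72)) = (0 + 381)*((-3402 + I) - 92) = 381*(-3494 + I) = -1331214 + 381*I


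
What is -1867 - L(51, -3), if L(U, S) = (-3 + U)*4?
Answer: -2059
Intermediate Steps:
L(U, S) = -12 + 4*U
-1867 - L(51, -3) = -1867 - (-12 + 4*51) = -1867 - (-12 + 204) = -1867 - 1*192 = -1867 - 192 = -2059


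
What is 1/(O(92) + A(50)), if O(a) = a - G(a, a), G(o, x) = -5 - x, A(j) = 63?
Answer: 1/252 ≈ 0.0039683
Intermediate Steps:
O(a) = 5 + 2*a (O(a) = a - (-5 - a) = a + (5 + a) = 5 + 2*a)
1/(O(92) + A(50)) = 1/((5 + 2*92) + 63) = 1/((5 + 184) + 63) = 1/(189 + 63) = 1/252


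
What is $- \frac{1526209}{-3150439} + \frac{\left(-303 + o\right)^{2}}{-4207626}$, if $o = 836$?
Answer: $\frac{5526711604763}{13255869047814} \approx 0.41693$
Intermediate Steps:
$- \frac{1526209}{-3150439} + \frac{\left(-303 + o\right)^{2}}{-4207626} = - \frac{1526209}{-3150439} + \frac{\left(-303 + 836\right)^{2}}{-4207626} = \left(-1526209\right) \left(- \frac{1}{3150439}\right) + 533^{2} \left(- \frac{1}{4207626}\right) = \frac{1526209}{3150439} + 284089 \left(- \frac{1}{4207626}\right) = \frac{1526209}{3150439} - \frac{284089}{4207626} = \frac{5526711604763}{13255869047814}$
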